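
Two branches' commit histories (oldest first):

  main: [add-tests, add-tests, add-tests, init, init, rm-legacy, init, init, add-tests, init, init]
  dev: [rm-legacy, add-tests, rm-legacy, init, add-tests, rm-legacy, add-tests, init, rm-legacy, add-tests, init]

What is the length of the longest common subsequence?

7

One common subsequence of length 7: add-tests (main #1, dev #2), then add-tests (main #2, dev #5), then add-tests (main #3, dev #7), then init (main #5, dev #8), then rm-legacy (main #6, dev #9), then add-tests (main #9, dev #10), then init (main #11, dev #11). Since dp[11][11] = 7, nothing longer is possible.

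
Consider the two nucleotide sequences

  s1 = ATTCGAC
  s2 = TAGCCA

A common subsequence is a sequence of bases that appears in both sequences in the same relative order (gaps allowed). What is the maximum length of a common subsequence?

3

Pick A [1,2]; then C [4,5]; then A [6,6]; all 3 bases appear in both, in order, and the DP table's final entry dp[7][6] is also 3, so no common subsequence is longer.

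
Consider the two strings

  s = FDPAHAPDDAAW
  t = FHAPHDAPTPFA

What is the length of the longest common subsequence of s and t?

Let dp[i][j] be the LCS length of the first i characters of s and the first j characters of t. dp[i][j] = dp[i-1][j-1]+1 when the i-th and j-th characters match, else max(dp[i-1][j], dp[i][j-1]).
    ·  F  H  A  P  H  D  A  P  T  P  F  A
 ·  0  0  0  0  0  0  0  0  0  0  0  0  0
 F  0  1  1  1  1  1  1  1  1  1  1  1  1
 D  0  1  1  1  1  1  2  2  2  2  2  2  2
 P  0  1  1  1  2  2  2  2  3  3  3  3  3
 A  0  1  1  2  2  2  2  3  3  3  3  3  4
 H  0  1  2  2  2  3  3  3  3  3  3  3  4
 A  0  1  2  3  3  3  3  4  4  4  4  4  4
 P  0  1  2  3  4  4  4  4  5  5  5  5  5
 D  0  1  2  3  4  4  5  5  5  5  5  5  5
 D  0  1  2  3  4  4  5  5  5  5  5  5  5
 A  0  1  2  3  4  4  5  6  6  6  6  6  6
 A  0  1  2  3  4  4  5  6  6  6  6  6  7
 W  0  1  2  3  4  4  5  6  6  6  6  6  7
dp[12][12] = 7. One LCS (by backtracking along matches): FHAPDAA.

7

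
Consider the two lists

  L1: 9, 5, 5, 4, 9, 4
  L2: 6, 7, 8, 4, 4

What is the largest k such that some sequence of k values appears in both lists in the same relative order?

Let dp[i][j] be the LCS length of the first i values of L1 and the first j values of L2. dp[i][j] = dp[i-1][j-1]+1 when the i-th and j-th values match, else max(dp[i-1][j], dp[i][j-1]).
    ·  6  7  8  4  4
 ·  0  0  0  0  0  0
 9  0  0  0  0  0  0
 5  0  0  0  0  0  0
 5  0  0  0  0  0  0
 4  0  0  0  0  1  1
 9  0  0  0  0  1  1
 4  0  0  0  0  1  2
dp[6][5] = 2. One LCS (by backtracking along matches): 4, 4.

2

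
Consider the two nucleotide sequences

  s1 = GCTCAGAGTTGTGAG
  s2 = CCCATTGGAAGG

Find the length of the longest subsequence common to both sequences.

9

One common subsequence of length 9: C (s1 #2, s2 #2) → C (s1 #4, s2 #3) → A (s1 #7, s2 #4) → T (s1 #9, s2 #5) → T (s1 #10, s2 #6) → G (s1 #11, s2 #7) → G (s1 #13, s2 #8) → A (s1 #14, s2 #10) → G (s1 #15, s2 #12). dp[15][12] = 9 confirms this is the maximum.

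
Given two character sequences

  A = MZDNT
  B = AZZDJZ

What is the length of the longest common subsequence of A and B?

Let dp[i][j] be the LCS length of the first i characters of A and the first j characters of B. dp[i][j] = dp[i-1][j-1]+1 when the i-th and j-th characters match, else max(dp[i-1][j], dp[i][j-1]).
    ·  A  Z  Z  D  J  Z
 ·  0  0  0  0  0  0  0
 M  0  0  0  0  0  0  0
 Z  0  0  1  1  1  1  1
 D  0  0  1  1  2  2  2
 N  0  0  1  1  2  2  2
 T  0  0  1  1  2  2  2
dp[5][6] = 2. One LCS (by backtracking along matches): ZD.

2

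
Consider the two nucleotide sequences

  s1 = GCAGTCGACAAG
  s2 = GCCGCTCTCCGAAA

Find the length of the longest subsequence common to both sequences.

9

One common subsequence of length 9: G at s1[1]=s2[1], C at s1[2]=s2[3], G at s1[4]=s2[4], T at s1[5]=s2[8], C at s1[6]=s2[10], G at s1[7]=s2[11], A at s1[8]=s2[12], A at s1[10]=s2[13], A at s1[11]=s2[14]. The LCS DP gives dp[12][14] = 9, so this is optimal.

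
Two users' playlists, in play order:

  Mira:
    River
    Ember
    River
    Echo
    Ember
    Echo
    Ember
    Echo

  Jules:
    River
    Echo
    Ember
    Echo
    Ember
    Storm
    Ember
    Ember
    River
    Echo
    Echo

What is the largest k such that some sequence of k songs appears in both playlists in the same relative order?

Match River [1,1], Ember [2,3], Echo [4,4], Ember [5,8], Echo [6,10], Echo [8,11] — 6 songs in the same relative order in both. dp[8][11] = 6 confirms this is the maximum.

6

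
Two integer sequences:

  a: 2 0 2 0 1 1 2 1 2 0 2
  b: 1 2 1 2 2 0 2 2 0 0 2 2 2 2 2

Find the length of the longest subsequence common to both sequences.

Taking 2 (a #1, b #5); then 0 (a #2, b #6); then 2 (a #3, b #8); then 0 (a #4, b #10); then 2 (a #7, b #13); then 2 (a #9, b #14); then 2 (a #11, b #15) gives a common subsequence of length 7. Since dp[11][15] = 7, nothing longer is possible.

7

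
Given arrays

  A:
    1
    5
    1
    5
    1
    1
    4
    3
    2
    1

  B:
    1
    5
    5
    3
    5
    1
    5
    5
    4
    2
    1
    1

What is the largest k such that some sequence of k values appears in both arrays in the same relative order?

Let dp[i][j] be the LCS length of the first i values of A and the first j values of B. dp[i][j] = dp[i-1][j-1]+1 when the i-th and j-th values match, else max(dp[i-1][j], dp[i][j-1]).
    ·  1  5  5  3  5  1  5  5  4  2  1  1
 ·  0  0  0  0  0  0  0  0  0  0  0  0  0
 1  0  1  1  1  1  1  1  1  1  1  1  1  1
 5  0  1  2  2  2  2  2  2  2  2  2  2  2
 1  0  1  2  2  2  2  3  3  3  3  3  3  3
 5  0  1  2  3  3  3  3  4  4  4  4  4  4
 1  0  1  2  3  3  3  4  4  4  4  4  5  5
 1  0  1  2  3  3  3  4  4  4  4  4  5  6
 4  0  1  2  3  3  3  4  4  4  5  5  5  6
 3  0  1  2  3  4  4  4  4  4  5  5  5  6
 2  0  1  2  3  4  4  4  4  4  5  6  6  6
 1  0  1  2  3  4  4  5  5  5  5  6  7  7
dp[10][12] = 7. One LCS (by backtracking along matches): 1, 5, 1, 5, 4, 2, 1.

7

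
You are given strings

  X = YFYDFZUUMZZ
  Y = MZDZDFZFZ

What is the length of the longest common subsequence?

Match D [4,5], then F [5,6], then Z [6,7], then Z [11,9] — 4 characters in the same relative order in both. dp[11][9] = 4 confirms this is the maximum.

4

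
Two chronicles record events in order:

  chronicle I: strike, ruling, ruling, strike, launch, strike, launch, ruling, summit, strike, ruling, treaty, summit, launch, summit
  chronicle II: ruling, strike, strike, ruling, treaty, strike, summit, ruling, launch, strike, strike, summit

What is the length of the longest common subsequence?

8

Taking ruling (chronicle I #3, chronicle II #1), then strike (chronicle I #4, chronicle II #2), then strike (chronicle I #6, chronicle II #3), then ruling (chronicle I #8, chronicle II #4), then summit (chronicle I #9, chronicle II #7), then ruling (chronicle I #11, chronicle II #8), then launch (chronicle I #14, chronicle II #9), then summit (chronicle I #15, chronicle II #12) gives a common subsequence of length 8. dp[15][12] = 8 confirms this is the maximum.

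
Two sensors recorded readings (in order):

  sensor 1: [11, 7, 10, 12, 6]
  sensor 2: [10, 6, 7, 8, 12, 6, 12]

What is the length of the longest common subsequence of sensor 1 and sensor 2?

3

Taking 7 (sensor 1 #2, sensor 2 #3); then 12 (sensor 1 #4, sensor 2 #5); then 6 (sensor 1 #5, sensor 2 #6) gives a common subsequence of length 3, and the DP table's final entry dp[5][7] is also 3, so no common subsequence is longer.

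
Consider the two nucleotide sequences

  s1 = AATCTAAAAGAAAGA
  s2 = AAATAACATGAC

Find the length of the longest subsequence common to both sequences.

8

Match A at s1[1]=s2[2], then A at s1[2]=s2[3], then T at s1[5]=s2[4], then A at s1[6]=s2[5], then A at s1[7]=s2[6], then A at s1[8]=s2[8], then G at s1[10]=s2[10], then A at s1[11]=s2[11] — 8 bases in the same relative order in both. The LCS DP gives dp[15][12] = 8, so this is optimal.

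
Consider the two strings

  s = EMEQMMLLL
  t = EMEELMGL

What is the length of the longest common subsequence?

5

Taking E [1,1], M [2,2], E [3,4], M [5,6], L [9,8] gives a common subsequence of length 5, and the DP table's final entry dp[9][8] is also 5, so no common subsequence is longer.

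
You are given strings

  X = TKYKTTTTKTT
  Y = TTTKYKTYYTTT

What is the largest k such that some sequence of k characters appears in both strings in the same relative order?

Let dp[i][j] be the LCS length of the first i characters of X and the first j characters of Y. dp[i][j] = dp[i-1][j-1]+1 when the i-th and j-th characters match, else max(dp[i-1][j], dp[i][j-1]).
    ·  T  T  T  K  Y  K  T  Y  Y  T  T  T
 ·  0  0  0  0  0  0  0  0  0  0  0  0  0
 T  0  1  1  1  1  1  1  1  1  1  1  1  1
 K  0  1  1  1  2  2  2  2  2  2  2  2  2
 Y  0  1  1  1  2  3  3  3  3  3  3  3  3
 K  0  1  1  1  2  3  4  4  4  4  4  4  4
 T  0  1  2  2  2  3  4  5  5  5  5  5  5
 T  0  1  2  3  3  3  4  5  5  5  6  6  6
 T  0  1  2  3  3  3  4  5  5  5  6  7  7
 T  0  1  2  3  3  3  4  5  5  5  6  7  8
 K  0  1  2  3  4  4  4  5  5  5  6  7  8
 T  0  1  2  3  4  4  4  5  5  5  6  7  8
 T  0  1  2  3  4  4  4  5  5  5  6  7  8
dp[11][12] = 8. One LCS (by backtracking along matches): TKYKTTTT.

8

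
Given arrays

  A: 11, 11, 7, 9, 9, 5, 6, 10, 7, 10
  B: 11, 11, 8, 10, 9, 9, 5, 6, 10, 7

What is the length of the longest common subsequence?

8

Let dp[i][j] be the LCS length of the first i values of A and the first j values of B. dp[i][j] = dp[i-1][j-1]+1 when the i-th and j-th values match, else max(dp[i-1][j], dp[i][j-1]).
    · 11 11  8 10  9  9  5  6 10  7
 ·  0  0  0  0  0  0  0  0  0  0  0
11  0  1  1  1  1  1  1  1  1  1  1
11  0  1  2  2  2  2  2  2  2  2  2
 7  0  1  2  2  2  2  2  2  2  2  3
 9  0  1  2  2  2  3  3  3  3  3  3
 9  0  1  2  2  2  3  4  4  4  4  4
 5  0  1  2  2  2  3  4  5  5  5  5
 6  0  1  2  2  2  3  4  5  6  6  6
10  0  1  2  2  3  3  4  5  6  7  7
 7  0  1  2  2  3  3  4  5  6  7  8
10  0  1  2  2  3  3  4  5  6  7  8
dp[10][10] = 8. One LCS (by backtracking along matches): 11, 11, 9, 9, 5, 6, 10, 7.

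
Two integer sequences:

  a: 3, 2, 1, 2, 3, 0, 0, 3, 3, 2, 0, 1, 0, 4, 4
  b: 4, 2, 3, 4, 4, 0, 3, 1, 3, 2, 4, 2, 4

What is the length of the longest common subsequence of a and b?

8

Match 2 at a[4]=b[2], then 3 at a[5]=b[3], then 0 at a[7]=b[6], then 3 at a[8]=b[7], then 3 at a[9]=b[9], then 2 at a[10]=b[10], then 4 at a[14]=b[11], then 4 at a[15]=b[13] — 8 values in the same relative order in both. dp[15][13] = 8 confirms this is the maximum.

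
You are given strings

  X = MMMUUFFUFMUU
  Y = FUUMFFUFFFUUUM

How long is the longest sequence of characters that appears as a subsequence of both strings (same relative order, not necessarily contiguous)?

8

Taking U [4,2]; then U [5,3]; then F [6,5]; then F [7,6]; then U [8,7]; then F [9,10]; then U [11,12]; then U [12,13] gives a common subsequence of length 8. The LCS DP gives dp[12][14] = 8, so this is optimal.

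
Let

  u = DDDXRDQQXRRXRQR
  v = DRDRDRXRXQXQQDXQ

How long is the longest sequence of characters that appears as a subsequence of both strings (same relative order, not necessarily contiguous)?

Taking D [1,1]; then D [2,3]; then D [3,5]; then X [4,7]; then R [5,8]; then Q [7,12]; then Q [8,13]; then X [12,15]; then Q [14,16] gives a common subsequence of length 9. The LCS DP gives dp[15][16] = 9, so this is optimal.

9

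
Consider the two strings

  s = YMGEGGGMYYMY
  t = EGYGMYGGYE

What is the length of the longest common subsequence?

6

Match E (s #4, t #1), then G (s #5, t #2), then G (s #7, t #4), then M (s #8, t #5), then Y (s #9, t #6), then Y (s #10, t #9) — 6 characters in the same relative order in both, and the DP table's final entry dp[12][10] is also 6, so no common subsequence is longer.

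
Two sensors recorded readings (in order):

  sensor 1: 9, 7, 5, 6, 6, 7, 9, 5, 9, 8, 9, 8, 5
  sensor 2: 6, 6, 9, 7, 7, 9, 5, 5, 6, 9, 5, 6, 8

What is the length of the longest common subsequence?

Taking 9 (sensor 1 #1, sensor 2 #3); then 7 (sensor 1 #2, sensor 2 #5); then 5 (sensor 1 #3, sensor 2 #8); then 6 (sensor 1 #5, sensor 2 #9); then 9 (sensor 1 #7, sensor 2 #10); then 5 (sensor 1 #8, sensor 2 #11); then 8 (sensor 1 #12, sensor 2 #13) gives a common subsequence of length 7, and the DP table's final entry dp[13][13] is also 7, so no common subsequence is longer.

7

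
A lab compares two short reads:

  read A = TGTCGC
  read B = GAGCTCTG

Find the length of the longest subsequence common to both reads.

Taking G (read A #2, read B #3), T (read A #3, read B #5), C (read A #4, read B #6), G (read A #5, read B #8) gives a common subsequence of length 4, and the DP table's final entry dp[6][8] is also 4, so no common subsequence is longer.

4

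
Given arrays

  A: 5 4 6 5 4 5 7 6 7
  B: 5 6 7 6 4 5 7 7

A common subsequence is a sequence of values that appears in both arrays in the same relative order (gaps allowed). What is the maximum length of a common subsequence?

6

Let dp[i][j] be the LCS length of the first i values of A and the first j values of B. dp[i][j] = dp[i-1][j-1]+1 when the i-th and j-th values match, else max(dp[i-1][j], dp[i][j-1]).
    ·  5  6  7  6  4  5  7  7
 ·  0  0  0  0  0  0  0  0  0
 5  0  1  1  1  1  1  1  1  1
 4  0  1  1  1  1  2  2  2  2
 6  0  1  2  2  2  2  2  2  2
 5  0  1  2  2  2  2  3  3  3
 4  0  1  2  2  2  3  3  3  3
 5  0  1  2  2  2  3  4  4  4
 7  0  1  2  3  3  3  4  5  5
 6  0  1  2  3  4  4  4  5  5
 7  0  1  2  3  4  4  4  5  6
dp[9][8] = 6. One LCS (by backtracking along matches): 5, 6, 4, 5, 7, 7.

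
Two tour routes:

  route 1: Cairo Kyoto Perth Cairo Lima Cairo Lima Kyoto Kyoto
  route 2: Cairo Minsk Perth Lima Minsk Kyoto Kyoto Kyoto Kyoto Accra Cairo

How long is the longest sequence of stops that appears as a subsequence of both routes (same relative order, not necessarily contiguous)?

Match Cairo at route 1[1]=route 2[1]; then Perth at route 1[3]=route 2[3]; then Lima at route 1[5]=route 2[4]; then Kyoto at route 1[8]=route 2[8]; then Kyoto at route 1[9]=route 2[9] — 5 stops in the same relative order in both, and the DP table's final entry dp[9][11] is also 5, so no common subsequence is longer.

5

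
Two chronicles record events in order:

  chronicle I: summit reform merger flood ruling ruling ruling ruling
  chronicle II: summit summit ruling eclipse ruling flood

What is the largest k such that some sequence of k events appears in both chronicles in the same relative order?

3

Match summit (chronicle I #1, chronicle II #2) → ruling (chronicle I #5, chronicle II #3) → ruling (chronicle I #6, chronicle II #5) — 3 events in the same relative order in both. Since dp[8][6] = 3, nothing longer is possible.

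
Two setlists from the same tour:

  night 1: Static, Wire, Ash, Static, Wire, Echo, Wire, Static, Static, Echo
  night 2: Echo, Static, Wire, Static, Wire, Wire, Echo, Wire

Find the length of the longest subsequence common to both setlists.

Taking Static at night 1[1]=night 2[2], then Wire at night 1[2]=night 2[3], then Static at night 1[4]=night 2[4], then Wire at night 1[5]=night 2[6], then Echo at night 1[6]=night 2[7], then Wire at night 1[7]=night 2[8] gives a common subsequence of length 6. The LCS DP gives dp[10][8] = 6, so this is optimal.

6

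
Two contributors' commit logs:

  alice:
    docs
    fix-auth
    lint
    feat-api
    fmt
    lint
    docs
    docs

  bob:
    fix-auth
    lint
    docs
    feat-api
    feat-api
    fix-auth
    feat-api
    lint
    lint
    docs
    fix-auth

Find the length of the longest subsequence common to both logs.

Taking docs at alice[1]=bob[3] → fix-auth at alice[2]=bob[6] → lint at alice[3]=bob[8] → lint at alice[6]=bob[9] → docs at alice[7]=bob[10] gives a common subsequence of length 5. The LCS DP gives dp[8][11] = 5, so this is optimal.

5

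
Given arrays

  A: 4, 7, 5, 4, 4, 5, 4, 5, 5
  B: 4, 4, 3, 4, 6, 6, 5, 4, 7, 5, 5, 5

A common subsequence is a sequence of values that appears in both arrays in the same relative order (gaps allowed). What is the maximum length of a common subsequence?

7

Pick 4 (A #1, B #1); then 4 (A #4, B #2); then 4 (A #5, B #4); then 5 (A #6, B #7); then 4 (A #7, B #8); then 5 (A #8, B #11); then 5 (A #9, B #12); all 7 values appear in both, in order. The LCS DP gives dp[9][12] = 7, so this is optimal.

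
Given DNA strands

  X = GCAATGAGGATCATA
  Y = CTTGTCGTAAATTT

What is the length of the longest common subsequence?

7

Match G (X #1, Y #4); then C (X #2, Y #6); then A (X #3, Y #10); then A (X #4, Y #11); then T (X #5, Y #12); then T (X #11, Y #13); then T (X #14, Y #14) — 7 bases in the same relative order in both. Since dp[15][14] = 7, nothing longer is possible.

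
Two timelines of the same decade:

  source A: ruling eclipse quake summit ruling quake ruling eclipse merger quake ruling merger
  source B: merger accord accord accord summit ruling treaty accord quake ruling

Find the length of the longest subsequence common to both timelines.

4

One common subsequence of length 4: summit (source A #4, source B #5), ruling (source A #5, source B #6), quake (source A #10, source B #9), ruling (source A #11, source B #10). dp[12][10] = 4 confirms this is the maximum.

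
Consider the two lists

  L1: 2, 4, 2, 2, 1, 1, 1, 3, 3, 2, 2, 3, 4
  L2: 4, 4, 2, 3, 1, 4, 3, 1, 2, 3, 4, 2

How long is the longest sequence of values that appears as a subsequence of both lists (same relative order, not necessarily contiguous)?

7

Pick 4 at L1[2]=L2[2]; then 2 at L1[3]=L2[3]; then 1 at L1[5]=L2[5]; then 1 at L1[7]=L2[8]; then 2 at L1[11]=L2[9]; then 3 at L1[12]=L2[10]; then 4 at L1[13]=L2[11]; all 7 values appear in both, in order, and the DP table's final entry dp[13][12] is also 7, so no common subsequence is longer.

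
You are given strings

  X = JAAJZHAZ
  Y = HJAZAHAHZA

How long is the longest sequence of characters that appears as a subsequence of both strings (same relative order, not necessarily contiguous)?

Taking J (X #1, Y #2), A (X #2, Y #3), A (X #3, Y #5), H (X #6, Y #6), A (X #7, Y #7), Z (X #8, Y #9) gives a common subsequence of length 6, and the DP table's final entry dp[8][10] is also 6, so no common subsequence is longer.

6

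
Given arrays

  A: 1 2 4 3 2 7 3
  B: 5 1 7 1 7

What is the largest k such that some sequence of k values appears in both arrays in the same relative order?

Let dp[i][j] be the LCS length of the first i values of A and the first j values of B. dp[i][j] = dp[i-1][j-1]+1 when the i-th and j-th values match, else max(dp[i-1][j], dp[i][j-1]).
    ·  5  1  7  1  7
 ·  0  0  0  0  0  0
 1  0  0  1  1  1  1
 2  0  0  1  1  1  1
 4  0  0  1  1  1  1
 3  0  0  1  1  1  1
 2  0  0  1  1  1  1
 7  0  0  1  2  2  2
 3  0  0  1  2  2  2
dp[7][5] = 2. One LCS (by backtracking along matches): 1, 7.

2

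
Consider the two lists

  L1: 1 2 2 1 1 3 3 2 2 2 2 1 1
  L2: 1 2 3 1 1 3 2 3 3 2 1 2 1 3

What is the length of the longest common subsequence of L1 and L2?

9

Match 1 (L1 #1, L2 #1), 2 (L1 #2, L2 #2), 1 (L1 #4, L2 #4), 1 (L1 #5, L2 #5), 3 (L1 #6, L2 #8), 3 (L1 #7, L2 #9), 2 (L1 #8, L2 #10), 2 (L1 #11, L2 #12), 1 (L1 #12, L2 #13) — 9 values in the same relative order in both, and the DP table's final entry dp[13][14] is also 9, so no common subsequence is longer.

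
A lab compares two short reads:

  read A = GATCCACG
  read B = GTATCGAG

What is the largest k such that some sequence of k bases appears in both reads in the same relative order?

6

Pick G [1,1]; then A [2,3]; then T [3,4]; then C [4,5]; then A [6,7]; then G [8,8]; all 6 bases appear in both, in order, and the DP table's final entry dp[8][8] is also 6, so no common subsequence is longer.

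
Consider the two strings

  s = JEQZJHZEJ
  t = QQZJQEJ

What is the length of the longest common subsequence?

Match Q [3,2]; then Z [4,3]; then J [5,4]; then E [8,6]; then J [9,7] — 5 characters in the same relative order in both, and the DP table's final entry dp[9][7] is also 5, so no common subsequence is longer.

5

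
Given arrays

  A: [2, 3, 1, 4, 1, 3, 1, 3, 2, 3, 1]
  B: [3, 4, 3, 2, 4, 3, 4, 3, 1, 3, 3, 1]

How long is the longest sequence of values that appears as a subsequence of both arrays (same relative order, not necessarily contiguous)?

8

Taking 2 [1,4] → 3 [2,6] → 4 [4,7] → 3 [6,8] → 1 [7,9] → 3 [8,10] → 3 [10,11] → 1 [11,12] gives a common subsequence of length 8. The LCS DP gives dp[11][12] = 8, so this is optimal.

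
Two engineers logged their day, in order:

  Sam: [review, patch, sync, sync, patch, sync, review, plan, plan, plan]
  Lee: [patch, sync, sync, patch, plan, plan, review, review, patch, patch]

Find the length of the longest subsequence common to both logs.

Taking patch [2,1], sync [3,2], sync [4,3], patch [5,4], plan [8,5], plan [9,6] gives a common subsequence of length 6. The LCS DP gives dp[10][10] = 6, so this is optimal.

6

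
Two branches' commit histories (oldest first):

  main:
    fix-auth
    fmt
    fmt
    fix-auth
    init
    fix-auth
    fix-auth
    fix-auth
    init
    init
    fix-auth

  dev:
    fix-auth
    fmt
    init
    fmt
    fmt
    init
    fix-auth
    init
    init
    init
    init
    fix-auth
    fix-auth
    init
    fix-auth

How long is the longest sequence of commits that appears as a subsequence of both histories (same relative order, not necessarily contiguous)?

9

Taking fix-auth [1,1], fmt [2,4], fmt [3,5], fix-auth [4,7], init [5,11], fix-auth [7,12], fix-auth [8,13], init [10,14], fix-auth [11,15] gives a common subsequence of length 9. The LCS DP gives dp[11][15] = 9, so this is optimal.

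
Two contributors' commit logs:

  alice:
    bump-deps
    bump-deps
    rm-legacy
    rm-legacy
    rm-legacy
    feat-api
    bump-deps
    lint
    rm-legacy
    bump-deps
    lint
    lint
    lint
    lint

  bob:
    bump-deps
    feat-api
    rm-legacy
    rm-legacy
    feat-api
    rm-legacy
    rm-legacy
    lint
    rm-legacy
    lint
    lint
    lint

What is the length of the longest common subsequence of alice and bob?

Pick bump-deps at alice[1]=bob[1], rm-legacy at alice[3]=bob[4], rm-legacy at alice[4]=bob[6], rm-legacy at alice[5]=bob[7], lint at alice[8]=bob[8], rm-legacy at alice[9]=bob[9], lint at alice[12]=bob[10], lint at alice[13]=bob[11], lint at alice[14]=bob[12]; all 9 commits appear in both, in order. The LCS DP gives dp[14][12] = 9, so this is optimal.

9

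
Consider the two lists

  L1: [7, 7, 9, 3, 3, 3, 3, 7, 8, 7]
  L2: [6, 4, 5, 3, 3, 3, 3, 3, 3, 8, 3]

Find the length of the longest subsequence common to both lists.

One common subsequence of length 5: 3 at L1[4]=L2[6], 3 at L1[5]=L2[7], 3 at L1[6]=L2[8], 3 at L1[7]=L2[9], 8 at L1[9]=L2[10]. Since dp[10][11] = 5, nothing longer is possible.

5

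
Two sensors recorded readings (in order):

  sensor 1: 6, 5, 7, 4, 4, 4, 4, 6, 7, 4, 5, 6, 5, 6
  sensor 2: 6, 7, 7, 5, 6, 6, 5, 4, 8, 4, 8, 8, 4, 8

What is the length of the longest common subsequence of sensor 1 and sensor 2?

Pick 6 at sensor 1[1]=sensor 2[1] → 7 at sensor 1[3]=sensor 2[2] → 7 at sensor 1[9]=sensor 2[3] → 5 at sensor 1[11]=sensor 2[4] → 6 at sensor 1[12]=sensor 2[6] → 5 at sensor 1[13]=sensor 2[7]; all 6 values appear in both, in order. dp[14][14] = 6 confirms this is the maximum.

6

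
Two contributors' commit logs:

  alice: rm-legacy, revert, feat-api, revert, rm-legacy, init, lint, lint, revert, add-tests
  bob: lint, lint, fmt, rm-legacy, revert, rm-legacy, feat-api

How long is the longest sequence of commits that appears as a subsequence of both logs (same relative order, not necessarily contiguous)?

3

Match rm-legacy (alice #1, bob #4), revert (alice #2, bob #5), feat-api (alice #3, bob #7) — 3 commits in the same relative order in both. The LCS DP gives dp[10][7] = 3, so this is optimal.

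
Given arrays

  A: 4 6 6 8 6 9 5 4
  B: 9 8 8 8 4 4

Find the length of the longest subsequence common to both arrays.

Let dp[i][j] be the LCS length of the first i values of A and the first j values of B. dp[i][j] = dp[i-1][j-1]+1 when the i-th and j-th values match, else max(dp[i-1][j], dp[i][j-1]).
    ·  9  8  8  8  4  4
 ·  0  0  0  0  0  0  0
 4  0  0  0  0  0  1  1
 6  0  0  0  0  0  1  1
 6  0  0  0  0  0  1  1
 8  0  0  1  1  1  1  1
 6  0  0  1  1  1  1  1
 9  0  1  1  1  1  1  1
 5  0  1  1  1  1  1  1
 4  0  1  1  1  1  2  2
dp[8][6] = 2. One LCS (by backtracking along matches): 4, 4.

2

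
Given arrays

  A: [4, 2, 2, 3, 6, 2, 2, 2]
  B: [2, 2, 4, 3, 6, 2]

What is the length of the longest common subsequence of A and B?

5

Let dp[i][j] be the LCS length of the first i values of A and the first j values of B. dp[i][j] = dp[i-1][j-1]+1 when the i-th and j-th values match, else max(dp[i-1][j], dp[i][j-1]).
    ·  2  2  4  3  6  2
 ·  0  0  0  0  0  0  0
 4  0  0  0  1  1  1  1
 2  0  1  1  1  1  1  2
 2  0  1  2  2  2  2  2
 3  0  1  2  2  3  3  3
 6  0  1  2  2  3  4  4
 2  0  1  2  2  3  4  5
 2  0  1  2  2  3  4  5
 2  0  1  2  2  3  4  5
dp[8][6] = 5. One LCS (by backtracking along matches): 2, 2, 3, 6, 2.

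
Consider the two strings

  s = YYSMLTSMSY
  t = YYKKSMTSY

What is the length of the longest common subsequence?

7

Let dp[i][j] be the LCS length of the first i characters of s and the first j characters of t. dp[i][j] = dp[i-1][j-1]+1 when the i-th and j-th characters match, else max(dp[i-1][j], dp[i][j-1]).
    ·  Y  Y  K  K  S  M  T  S  Y
 ·  0  0  0  0  0  0  0  0  0  0
 Y  0  1  1  1  1  1  1  1  1  1
 Y  0  1  2  2  2  2  2  2  2  2
 S  0  1  2  2  2  3  3  3  3  3
 M  0  1  2  2  2  3  4  4  4  4
 L  0  1  2  2  2  3  4  4  4  4
 T  0  1  2  2  2  3  4  5  5  5
 S  0  1  2  2  2  3  4  5  6  6
 M  0  1  2  2  2  3  4  5  6  6
 S  0  1  2  2  2  3  4  5  6  6
 Y  0  1  2  2  2  3  4  5  6  7
dp[10][9] = 7. One LCS (by backtracking along matches): YYSMTSY.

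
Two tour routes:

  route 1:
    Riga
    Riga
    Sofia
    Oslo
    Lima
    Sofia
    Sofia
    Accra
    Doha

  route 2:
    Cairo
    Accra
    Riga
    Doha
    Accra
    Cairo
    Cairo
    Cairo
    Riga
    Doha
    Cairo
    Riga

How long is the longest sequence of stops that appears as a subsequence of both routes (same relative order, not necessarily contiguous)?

One common subsequence of length 3: Riga [1,3] → Riga [2,9] → Doha [9,10]. dp[9][12] = 3 confirms this is the maximum.

3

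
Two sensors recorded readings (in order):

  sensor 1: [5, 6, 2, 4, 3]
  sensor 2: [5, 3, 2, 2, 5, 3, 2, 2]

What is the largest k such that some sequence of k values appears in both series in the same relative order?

Pick 5 at sensor 1[1]=sensor 2[1] → 2 at sensor 1[3]=sensor 2[4] → 3 at sensor 1[5]=sensor 2[6]; all 3 values appear in both, in order, and the DP table's final entry dp[5][8] is also 3, so no common subsequence is longer.

3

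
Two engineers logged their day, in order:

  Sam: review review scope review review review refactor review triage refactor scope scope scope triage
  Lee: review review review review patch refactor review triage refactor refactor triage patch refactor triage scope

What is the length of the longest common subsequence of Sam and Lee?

Match review [1,1] → review [2,2] → review [4,3] → review [5,4] → review [6,7] → refactor [7,10] → triage [9,11] → refactor [10,13] → scope [13,15] — 9 tasks in the same relative order in both, and the DP table's final entry dp[14][15] is also 9, so no common subsequence is longer.

9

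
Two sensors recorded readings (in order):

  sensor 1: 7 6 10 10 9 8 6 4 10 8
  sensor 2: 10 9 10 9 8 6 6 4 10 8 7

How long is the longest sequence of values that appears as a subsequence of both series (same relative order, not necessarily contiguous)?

8

Let dp[i][j] be the LCS length of the first i values of sensor 1 and the first j values of sensor 2. dp[i][j] = dp[i-1][j-1]+1 when the i-th and j-th values match, else max(dp[i-1][j], dp[i][j-1]).
    · 10  9 10  9  8  6  6  4 10  8  7
 ·  0  0  0  0  0  0  0  0  0  0  0  0
 7  0  0  0  0  0  0  0  0  0  0  0  1
 6  0  0  0  0  0  0  1  1  1  1  1  1
10  0  1  1  1  1  1  1  1  1  2  2  2
10  0  1  1  2  2  2  2  2  2  2  2  2
 9  0  1  2  2  3  3  3  3  3  3  3  3
 8  0  1  2  2  3  4  4  4  4  4  4  4
 6  0  1  2  2  3  4  5  5  5  5  5  5
 4  0  1  2  2  3  4  5  5  6  6  6  6
10  0  1  2  3  3  4  5  5  6  7  7  7
 8  0  1  2  3  3  4  5  5  6  7  8  8
dp[10][11] = 8. One LCS (by backtracking along matches): 10, 10, 9, 8, 6, 4, 10, 8.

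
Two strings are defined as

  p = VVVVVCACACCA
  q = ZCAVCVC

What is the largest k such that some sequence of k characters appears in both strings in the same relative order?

4

Pick C at p[6]=q[2], A at p[7]=q[3], C at p[8]=q[5], C at p[11]=q[7]; all 4 characters appear in both, in order. The LCS DP gives dp[12][7] = 4, so this is optimal.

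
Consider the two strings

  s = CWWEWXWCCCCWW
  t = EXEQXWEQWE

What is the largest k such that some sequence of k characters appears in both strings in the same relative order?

4

Let dp[i][j] be the LCS length of the first i characters of s and the first j characters of t. dp[i][j] = dp[i-1][j-1]+1 when the i-th and j-th characters match, else max(dp[i-1][j], dp[i][j-1]).
    ·  E  X  E  Q  X  W  E  Q  W  E
 ·  0  0  0  0  0  0  0  0  0  0  0
 C  0  0  0  0  0  0  0  0  0  0  0
 W  0  0  0  0  0  0  1  1  1  1  1
 W  0  0  0  0  0  0  1  1  1  2  2
 E  0  1  1  1  1  1  1  2  2  2  3
 W  0  1  1  1  1  1  2  2  2  3  3
 X  0  1  2  2  2  2  2  2  2  3  3
 W  0  1  2  2  2  2  3  3  3  3  3
 C  0  1  2  2  2  2  3  3  3  3  3
 C  0  1  2  2  2  2  3  3  3  3  3
 C  0  1  2  2  2  2  3  3  3  3  3
 C  0  1  2  2  2  2  3  3  3  3  3
 W  0  1  2  2  2  2  3  3  3  4  4
 W  0  1  2  2  2  2  3  3  3  4  4
dp[13][10] = 4. One LCS (by backtracking along matches): EXWW.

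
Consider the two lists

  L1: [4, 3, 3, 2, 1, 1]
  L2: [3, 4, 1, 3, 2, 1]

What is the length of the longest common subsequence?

4

Let dp[i][j] be the LCS length of the first i values of L1 and the first j values of L2. dp[i][j] = dp[i-1][j-1]+1 when the i-th and j-th values match, else max(dp[i-1][j], dp[i][j-1]).
    ·  3  4  1  3  2  1
 ·  0  0  0  0  0  0  0
 4  0  0  1  1  1  1  1
 3  0  1  1  1  2  2  2
 3  0  1  1  1  2  2  2
 2  0  1  1  1  2  3  3
 1  0  1  1  2  2  3  4
 1  0  1  1  2  2  3  4
dp[6][6] = 4. One LCS (by backtracking along matches): 4, 3, 2, 1.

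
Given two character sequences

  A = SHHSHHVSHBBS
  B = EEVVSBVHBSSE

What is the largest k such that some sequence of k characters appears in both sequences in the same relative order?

5

Pick S at A[1]=B[5]; then V at A[7]=B[7]; then H at A[9]=B[8]; then B at A[10]=B[9]; then S at A[12]=B[11]; all 5 characters appear in both, in order, and the DP table's final entry dp[12][12] is also 5, so no common subsequence is longer.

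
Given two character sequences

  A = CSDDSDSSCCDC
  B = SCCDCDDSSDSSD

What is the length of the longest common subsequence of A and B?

8

One common subsequence of length 8: C (A #1, B #5), D (A #3, B #6), D (A #4, B #7), S (A #5, B #9), D (A #6, B #10), S (A #7, B #11), S (A #8, B #12), D (A #11, B #13). Since dp[12][13] = 8, nothing longer is possible.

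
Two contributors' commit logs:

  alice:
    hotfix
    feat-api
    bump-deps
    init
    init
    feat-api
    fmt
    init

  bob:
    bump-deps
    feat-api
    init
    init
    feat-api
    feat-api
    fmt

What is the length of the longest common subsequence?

Match feat-api (alice #2, bob #2); then init (alice #4, bob #3); then init (alice #5, bob #4); then feat-api (alice #6, bob #6); then fmt (alice #7, bob #7) — 5 commits in the same relative order in both. dp[8][7] = 5 confirms this is the maximum.

5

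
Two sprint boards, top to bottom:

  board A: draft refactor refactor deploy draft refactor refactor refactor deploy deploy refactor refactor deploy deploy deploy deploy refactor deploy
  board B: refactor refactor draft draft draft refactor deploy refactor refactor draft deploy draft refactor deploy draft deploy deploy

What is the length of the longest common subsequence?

One common subsequence of length 11: refactor (board A #2, board B #1), then refactor (board A #3, board B #2), then draft (board A #5, board B #5), then refactor (board A #6, board B #6), then refactor (board A #7, board B #8), then refactor (board A #8, board B #9), then deploy (board A #9, board B #11), then refactor (board A #12, board B #13), then deploy (board A #13, board B #14), then deploy (board A #16, board B #16), then deploy (board A #18, board B #17). dp[18][17] = 11 confirms this is the maximum.

11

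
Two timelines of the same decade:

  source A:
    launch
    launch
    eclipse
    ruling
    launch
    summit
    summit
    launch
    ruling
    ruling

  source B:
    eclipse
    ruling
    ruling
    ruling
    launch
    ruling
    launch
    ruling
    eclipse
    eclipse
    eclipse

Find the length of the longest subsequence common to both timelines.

Match eclipse (source A #3, source B #1), ruling (source A #4, source B #4), launch (source A #5, source B #5), launch (source A #8, source B #7), ruling (source A #9, source B #8) — 5 events in the same relative order in both. dp[10][11] = 5 confirms this is the maximum.

5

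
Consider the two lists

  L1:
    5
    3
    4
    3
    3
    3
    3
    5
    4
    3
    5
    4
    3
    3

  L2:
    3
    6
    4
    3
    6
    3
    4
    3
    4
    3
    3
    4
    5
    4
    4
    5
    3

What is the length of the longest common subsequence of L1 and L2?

10

One common subsequence of length 10: 3 at L1[2]=L2[1]; then 4 at L1[3]=L2[3]; then 3 at L1[4]=L2[6]; then 3 at L1[5]=L2[8]; then 3 at L1[6]=L2[10]; then 3 at L1[7]=L2[11]; then 5 at L1[8]=L2[13]; then 4 at L1[9]=L2[15]; then 5 at L1[11]=L2[16]; then 3 at L1[14]=L2[17], and the DP table's final entry dp[14][17] is also 10, so no common subsequence is longer.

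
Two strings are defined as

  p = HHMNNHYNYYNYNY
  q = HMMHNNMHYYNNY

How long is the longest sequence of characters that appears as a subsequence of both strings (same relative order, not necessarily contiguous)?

One common subsequence of length 10: H (p #1, q #1), then H (p #2, q #4), then N (p #4, q #5), then N (p #5, q #6), then H (p #6, q #8), then Y (p #9, q #9), then Y (p #10, q #10), then N (p #11, q #11), then N (p #13, q #12), then Y (p #14, q #13), and the DP table's final entry dp[14][13] is also 10, so no common subsequence is longer.

10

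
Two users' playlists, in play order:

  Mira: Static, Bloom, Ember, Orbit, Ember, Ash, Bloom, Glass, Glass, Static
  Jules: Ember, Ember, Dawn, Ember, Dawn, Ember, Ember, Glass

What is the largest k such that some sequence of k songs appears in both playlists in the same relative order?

One common subsequence of length 3: Ember (Mira #3, Jules #6), Ember (Mira #5, Jules #7), Glass (Mira #9, Jules #8). dp[10][8] = 3 confirms this is the maximum.

3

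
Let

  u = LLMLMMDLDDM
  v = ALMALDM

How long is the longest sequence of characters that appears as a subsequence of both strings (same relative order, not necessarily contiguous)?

5

Let dp[i][j] be the LCS length of the first i characters of u and the first j characters of v. dp[i][j] = dp[i-1][j-1]+1 when the i-th and j-th characters match, else max(dp[i-1][j], dp[i][j-1]).
    ·  A  L  M  A  L  D  M
 ·  0  0  0  0  0  0  0  0
 L  0  0  1  1  1  1  1  1
 L  0  0  1  1  1  2  2  2
 M  0  0  1  2  2  2  2  3
 L  0  0  1  2  2  3  3  3
 M  0  0  1  2  2  3  3  4
 M  0  0  1  2  2  3  3  4
 D  0  0  1  2  2  3  4  4
 L  0  0  1  2  2  3  4  4
 D  0  0  1  2  2  3  4  4
 D  0  0  1  2  2  3  4  4
 M  0  0  1  2  2  3  4  5
dp[11][7] = 5. One LCS (by backtracking along matches): LMLDM.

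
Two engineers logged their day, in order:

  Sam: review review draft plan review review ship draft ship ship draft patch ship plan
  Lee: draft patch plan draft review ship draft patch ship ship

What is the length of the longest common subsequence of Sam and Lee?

Match draft [3,1], plan [4,3], review [6,5], ship [7,6], draft [8,7], ship [10,9], ship [13,10] — 7 tasks in the same relative order in both. The LCS DP gives dp[14][10] = 7, so this is optimal.

7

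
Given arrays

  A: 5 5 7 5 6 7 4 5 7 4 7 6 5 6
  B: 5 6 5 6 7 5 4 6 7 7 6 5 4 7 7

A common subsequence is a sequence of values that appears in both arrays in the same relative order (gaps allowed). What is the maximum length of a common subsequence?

9

Taking 5 (A #1, B #1) → 5 (A #2, B #3) → 7 (A #3, B #5) → 5 (A #4, B #6) → 6 (A #5, B #8) → 7 (A #6, B #10) → 4 (A #7, B #13) → 7 (A #9, B #14) → 7 (A #11, B #15) gives a common subsequence of length 9. dp[14][15] = 9 confirms this is the maximum.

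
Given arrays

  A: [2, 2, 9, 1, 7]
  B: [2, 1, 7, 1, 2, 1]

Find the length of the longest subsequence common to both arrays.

Let dp[i][j] be the LCS length of the first i values of A and the first j values of B. dp[i][j] = dp[i-1][j-1]+1 when the i-th and j-th values match, else max(dp[i-1][j], dp[i][j-1]).
    ·  2  1  7  1  2  1
 ·  0  0  0  0  0  0  0
 2  0  1  1  1  1  1  1
 2  0  1  1  1  1  2  2
 9  0  1  1  1  1  2  2
 1  0  1  2  2  2  2  3
 7  0  1  2  3  3  3  3
dp[5][6] = 3. One LCS (by backtracking along matches): 2, 2, 1.

3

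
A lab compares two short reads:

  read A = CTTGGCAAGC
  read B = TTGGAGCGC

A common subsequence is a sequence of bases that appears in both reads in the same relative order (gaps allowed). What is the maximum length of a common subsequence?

7

Match T [2,1], then T [3,2], then G [4,4], then G [5,6], then C [6,7], then G [9,8], then C [10,9] — 7 bases in the same relative order in both. dp[10][9] = 7 confirms this is the maximum.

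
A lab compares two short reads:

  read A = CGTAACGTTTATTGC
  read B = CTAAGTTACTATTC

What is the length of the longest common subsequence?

Taking C at read A[1]=read B[1] → T at read A[3]=read B[2] → A at read A[4]=read B[3] → A at read A[5]=read B[4] → G at read A[7]=read B[5] → T at read A[8]=read B[6] → T at read A[9]=read B[7] → T at read A[10]=read B[10] → A at read A[11]=read B[11] → T at read A[12]=read B[12] → T at read A[13]=read B[13] → C at read A[15]=read B[14] gives a common subsequence of length 12. The LCS DP gives dp[15][14] = 12, so this is optimal.

12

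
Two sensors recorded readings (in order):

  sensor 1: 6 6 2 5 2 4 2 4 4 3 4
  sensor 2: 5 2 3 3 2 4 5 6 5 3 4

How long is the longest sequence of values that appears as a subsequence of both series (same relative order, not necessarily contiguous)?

Let dp[i][j] be the LCS length of the first i values of sensor 1 and the first j values of sensor 2. dp[i][j] = dp[i-1][j-1]+1 when the i-th and j-th values match, else max(dp[i-1][j], dp[i][j-1]).
    ·  5  2  3  3  2  4  5  6  5  3  4
 ·  0  0  0  0  0  0  0  0  0  0  0  0
 6  0  0  0  0  0  0  0  0  1  1  1  1
 6  0  0  0  0  0  0  0  0  1  1  1  1
 2  0  0  1  1  1  1  1  1  1  1  1  1
 5  0  1  1  1  1  1  1  2  2  2  2  2
 2  0  1  2  2  2  2  2  2  2  2  2  2
 4  0  1  2  2  2  2  3  3  3  3  3  3
 2  0  1  2  2  2  3  3  3  3  3  3  3
 4  0  1  2  2  2  3  4  4  4  4  4  4
 4  0  1  2  2  2  3  4  4  4  4  4  5
 3  0  1  2  3  3  3  4  4  4  4  5  5
 4  0  1  2  3  3  3  4  4  4  4  5  6
dp[11][11] = 6. One LCS (by backtracking along matches): 5, 2, 2, 4, 3, 4.

6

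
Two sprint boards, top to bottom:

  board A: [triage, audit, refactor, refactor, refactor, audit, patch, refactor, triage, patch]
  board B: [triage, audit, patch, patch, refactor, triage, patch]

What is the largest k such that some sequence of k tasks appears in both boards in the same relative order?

6

Pick triage [1,1]; then audit [2,2]; then patch [7,4]; then refactor [8,5]; then triage [9,6]; then patch [10,7]; all 6 tasks appear in both, in order, and the DP table's final entry dp[10][7] is also 6, so no common subsequence is longer.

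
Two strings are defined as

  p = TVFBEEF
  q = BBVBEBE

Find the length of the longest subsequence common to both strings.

Match V at p[2]=q[3], B at p[4]=q[4], E at p[5]=q[5], E at p[6]=q[7] — 4 characters in the same relative order in both. Since dp[7][7] = 4, nothing longer is possible.

4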